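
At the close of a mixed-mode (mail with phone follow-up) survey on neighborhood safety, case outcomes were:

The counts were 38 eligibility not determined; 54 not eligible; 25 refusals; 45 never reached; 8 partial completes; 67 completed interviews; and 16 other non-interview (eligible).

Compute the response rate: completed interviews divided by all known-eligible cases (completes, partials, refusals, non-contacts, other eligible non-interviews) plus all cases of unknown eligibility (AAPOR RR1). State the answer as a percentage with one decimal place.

33.7%

Top = 67
Base = 67 + 8 + 25 + 45 + 16 + 38 = 199
RR1 = 67 / 199 = 0.3367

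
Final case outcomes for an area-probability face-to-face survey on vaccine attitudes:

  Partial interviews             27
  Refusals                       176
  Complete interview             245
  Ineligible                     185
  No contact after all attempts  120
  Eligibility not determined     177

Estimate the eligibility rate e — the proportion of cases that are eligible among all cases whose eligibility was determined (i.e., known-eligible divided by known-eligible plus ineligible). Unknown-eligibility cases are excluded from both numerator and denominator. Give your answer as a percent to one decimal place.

75.4%

Eligible (known) → 245 + 27 + 176 + 120 = 568
e = 568 / (568 + 185) = 568 / 753 = 0.7543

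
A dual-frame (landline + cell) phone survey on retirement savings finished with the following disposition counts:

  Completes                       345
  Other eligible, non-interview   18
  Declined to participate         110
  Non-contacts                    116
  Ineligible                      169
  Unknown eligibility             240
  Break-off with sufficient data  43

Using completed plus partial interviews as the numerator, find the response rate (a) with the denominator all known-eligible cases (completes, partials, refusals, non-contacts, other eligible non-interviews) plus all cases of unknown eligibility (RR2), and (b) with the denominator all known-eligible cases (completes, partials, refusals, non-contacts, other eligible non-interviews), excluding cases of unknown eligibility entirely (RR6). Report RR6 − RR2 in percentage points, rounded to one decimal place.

Num: 345 + 43 = 388
Base: 345 + 43 + 110 + 116 + 18 + 240 = 872
RR2 = 388 / 872 = 0.4450
Base: 345 + 43 + 110 + 116 + 18 = 632
RR6 = 388 / 632 = 0.6139
Difference = 61.39 − 44.50 = 16.89 percentage points

16.9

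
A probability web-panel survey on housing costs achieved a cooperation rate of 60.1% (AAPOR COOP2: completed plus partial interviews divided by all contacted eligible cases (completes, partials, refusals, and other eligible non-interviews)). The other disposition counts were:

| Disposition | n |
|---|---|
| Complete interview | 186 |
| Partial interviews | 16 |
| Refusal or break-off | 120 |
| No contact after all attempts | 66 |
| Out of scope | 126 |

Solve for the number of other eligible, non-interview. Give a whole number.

14

Top: 186 + 16 = 202
COOP2 = 202 / D = 0.601
D = 202 / 0.601 = 336.1
Other denominator terms total 322
other eligible, non-interview = 336.1 − 322 ≈ 14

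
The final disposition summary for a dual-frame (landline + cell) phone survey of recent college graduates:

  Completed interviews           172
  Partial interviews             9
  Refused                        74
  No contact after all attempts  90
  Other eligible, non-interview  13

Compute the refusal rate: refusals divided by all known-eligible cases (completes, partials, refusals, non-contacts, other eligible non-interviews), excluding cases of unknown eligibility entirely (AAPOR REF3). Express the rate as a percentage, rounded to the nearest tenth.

Numerator = 74
Base = 172 + 9 + 74 + 90 + 13 = 358
REF3 = 74 / 358 = 0.2067

20.7%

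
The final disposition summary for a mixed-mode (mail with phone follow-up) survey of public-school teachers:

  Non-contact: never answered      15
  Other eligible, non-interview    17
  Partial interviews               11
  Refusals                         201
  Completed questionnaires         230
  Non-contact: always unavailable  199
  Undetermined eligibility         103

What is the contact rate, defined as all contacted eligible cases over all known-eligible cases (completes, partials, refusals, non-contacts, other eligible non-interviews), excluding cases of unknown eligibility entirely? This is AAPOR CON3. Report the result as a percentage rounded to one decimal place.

No answer / not reached = 15 + 199 = 214
Top = 230 + 11 + 201 + 17 = 459
Denom = 230 + 11 + 201 + 214 + 17 = 673
CON3 = 459 / 673 = 0.6820

68.2%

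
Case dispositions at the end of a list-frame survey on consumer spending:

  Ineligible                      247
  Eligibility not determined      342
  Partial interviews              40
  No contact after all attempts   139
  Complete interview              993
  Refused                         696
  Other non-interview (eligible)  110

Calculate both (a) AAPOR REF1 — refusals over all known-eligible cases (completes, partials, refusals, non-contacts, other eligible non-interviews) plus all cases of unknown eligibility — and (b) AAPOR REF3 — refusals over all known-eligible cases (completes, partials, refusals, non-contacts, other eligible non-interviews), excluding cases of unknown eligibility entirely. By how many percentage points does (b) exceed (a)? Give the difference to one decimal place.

Numerator: 696
Denom: 993 + 40 + 696 + 139 + 110 + 342 = 2320
REF1 = 696 / 2320 = 0.3000
Denom: 993 + 40 + 696 + 139 + 110 = 1978
REF3 = 696 / 1978 = 0.3519
Difference = 35.19 − 30.00 = 5.19 percentage points

5.2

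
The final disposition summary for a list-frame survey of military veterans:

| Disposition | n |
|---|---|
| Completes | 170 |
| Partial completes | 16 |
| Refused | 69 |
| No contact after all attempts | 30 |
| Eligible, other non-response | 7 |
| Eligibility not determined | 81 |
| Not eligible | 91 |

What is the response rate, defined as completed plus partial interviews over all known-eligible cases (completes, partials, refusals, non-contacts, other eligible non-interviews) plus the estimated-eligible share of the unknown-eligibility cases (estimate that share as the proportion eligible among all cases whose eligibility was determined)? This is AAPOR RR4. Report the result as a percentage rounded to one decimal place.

Num: 170 + 16 = 186
Eligible (known): 170 + 16 + 69 + 30 + 7 = 292
e = 292 / (292 + 91) = 292 / 383 = 0.7624
Estimated eligible among unknowns: 0.7624 × 81 = 61.75
Denom: 292 + 61.75 = 353.75
RR4 = 186 / 353.75 = 0.5258

52.6%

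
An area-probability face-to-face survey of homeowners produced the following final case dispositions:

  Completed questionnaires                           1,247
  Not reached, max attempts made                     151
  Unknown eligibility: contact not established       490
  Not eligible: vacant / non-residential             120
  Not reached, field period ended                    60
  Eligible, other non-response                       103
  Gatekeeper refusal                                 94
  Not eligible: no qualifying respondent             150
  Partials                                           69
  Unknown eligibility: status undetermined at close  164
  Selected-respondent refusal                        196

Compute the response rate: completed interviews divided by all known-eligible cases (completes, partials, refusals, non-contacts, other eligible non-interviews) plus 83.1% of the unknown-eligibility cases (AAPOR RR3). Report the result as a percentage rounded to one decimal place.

Refused = 94 + 196 = 290
No answer / not reached = 60 + 151 = 211
Undetermined eligibility = 490 + 164 = 654
Not eligible = 150 + 120 = 270
Num = 1247
Determined eligible = 1247 + 69 + 290 + 211 + 103 = 1920
e × U = 0.8310 × 654 = 543.47
Base = 1920 + 543.47 = 2463.47
RR3 = 1247 / 2463.47 = 0.5062

50.6%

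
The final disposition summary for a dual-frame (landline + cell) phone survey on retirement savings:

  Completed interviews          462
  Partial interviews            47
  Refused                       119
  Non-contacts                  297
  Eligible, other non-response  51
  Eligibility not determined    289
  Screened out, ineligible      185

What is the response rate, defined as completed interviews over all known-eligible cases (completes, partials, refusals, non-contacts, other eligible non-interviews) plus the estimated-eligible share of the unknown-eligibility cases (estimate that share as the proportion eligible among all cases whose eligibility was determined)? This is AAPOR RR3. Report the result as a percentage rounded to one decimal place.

37.9%

Numerator → 462
Known eligible → 462 + 47 + 119 + 297 + 51 = 976
e = 976 / (976 + 185) = 976 / 1161 = 0.8407
Eligible share of unknowns → 0.8407 × 289 = 242.96
Denom → 976 + 242.96 = 1218.96
RR3 = 462 / 1218.96 = 0.3790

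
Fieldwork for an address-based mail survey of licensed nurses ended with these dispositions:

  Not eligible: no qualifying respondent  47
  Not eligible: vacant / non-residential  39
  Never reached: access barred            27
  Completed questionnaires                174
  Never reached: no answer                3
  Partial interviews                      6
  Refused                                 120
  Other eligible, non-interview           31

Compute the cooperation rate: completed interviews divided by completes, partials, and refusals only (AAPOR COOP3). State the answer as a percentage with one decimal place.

Non-contacts = 3 + 27 = 30
Not eligible = 47 + 39 = 86
Numerator: 174
Base: 174 + 6 + 120 = 300
COOP3 = 174 / 300 = 0.5800

58.0%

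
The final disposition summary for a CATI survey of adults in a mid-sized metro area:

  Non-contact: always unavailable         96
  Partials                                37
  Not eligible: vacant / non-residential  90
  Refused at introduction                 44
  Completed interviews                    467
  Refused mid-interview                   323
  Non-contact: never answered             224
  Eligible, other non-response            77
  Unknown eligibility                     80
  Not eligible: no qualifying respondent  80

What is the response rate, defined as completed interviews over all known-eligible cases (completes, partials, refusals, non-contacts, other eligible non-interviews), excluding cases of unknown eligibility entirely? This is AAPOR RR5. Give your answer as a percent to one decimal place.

Refusals = 44 + 323 = 367
No contact after all attempts = 224 + 96 = 320
Ineligible = 80 + 90 = 170
Num → 467
Base → 467 + 37 + 367 + 320 + 77 = 1268
RR5 = 467 / 1268 = 0.3683

36.8%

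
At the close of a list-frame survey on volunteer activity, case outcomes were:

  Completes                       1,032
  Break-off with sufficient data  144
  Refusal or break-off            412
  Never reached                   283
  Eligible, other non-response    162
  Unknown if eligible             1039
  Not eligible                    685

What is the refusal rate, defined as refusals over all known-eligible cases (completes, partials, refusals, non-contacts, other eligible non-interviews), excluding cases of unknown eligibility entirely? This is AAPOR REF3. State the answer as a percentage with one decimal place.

20.3%

Top: 412
Base: 1032 + 144 + 412 + 283 + 162 = 2033
REF3 = 412 / 2033 = 0.2027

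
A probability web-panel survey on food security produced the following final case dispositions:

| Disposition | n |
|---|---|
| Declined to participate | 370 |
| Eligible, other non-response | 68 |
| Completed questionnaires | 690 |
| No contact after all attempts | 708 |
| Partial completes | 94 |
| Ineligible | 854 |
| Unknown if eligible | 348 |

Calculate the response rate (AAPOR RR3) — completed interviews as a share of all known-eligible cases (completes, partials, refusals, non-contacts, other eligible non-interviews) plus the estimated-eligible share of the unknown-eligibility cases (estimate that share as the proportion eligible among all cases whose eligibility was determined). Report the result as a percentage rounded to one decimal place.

31.8%

Top: 690
Known eligible: 690 + 94 + 370 + 708 + 68 = 1930
e = 1930 / (1930 + 854) = 1930 / 2784 = 0.6932
e × U: 0.6932 × 348 = 241.23
Denominator: 1930 + 241.23 = 2171.23
RR3 = 690 / 2171.23 = 0.3178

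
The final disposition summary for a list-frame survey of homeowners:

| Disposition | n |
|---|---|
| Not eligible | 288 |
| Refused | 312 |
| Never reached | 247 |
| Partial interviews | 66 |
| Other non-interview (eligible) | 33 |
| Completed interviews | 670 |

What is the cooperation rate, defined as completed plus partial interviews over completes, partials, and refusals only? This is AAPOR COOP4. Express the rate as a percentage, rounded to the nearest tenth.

Num: 670 + 66 = 736
Base: 670 + 66 + 312 = 1048
COOP4 = 736 / 1048 = 0.7023

70.2%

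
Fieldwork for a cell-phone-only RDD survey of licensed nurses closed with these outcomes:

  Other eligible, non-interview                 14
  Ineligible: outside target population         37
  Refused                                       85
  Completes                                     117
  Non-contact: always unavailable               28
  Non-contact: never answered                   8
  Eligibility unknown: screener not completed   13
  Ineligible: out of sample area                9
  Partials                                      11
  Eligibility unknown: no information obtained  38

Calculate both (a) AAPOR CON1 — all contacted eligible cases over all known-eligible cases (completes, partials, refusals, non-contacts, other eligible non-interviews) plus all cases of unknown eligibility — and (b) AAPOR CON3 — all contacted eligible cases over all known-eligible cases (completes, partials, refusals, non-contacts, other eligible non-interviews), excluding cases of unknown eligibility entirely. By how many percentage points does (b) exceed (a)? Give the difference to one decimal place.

Non-contacts = 8 + 28 = 36
Undetermined eligibility = 13 + 38 = 51
Ineligible = 37 + 9 = 46
Num: 117 + 11 + 85 + 14 = 227
Base: 117 + 11 + 85 + 36 + 14 + 51 = 314
CON1 = 227 / 314 = 0.7229
Base: 117 + 11 + 85 + 36 + 14 = 263
CON3 = 227 / 263 = 0.8631
Difference = 86.31 − 72.29 = 14.02 percentage points

14.0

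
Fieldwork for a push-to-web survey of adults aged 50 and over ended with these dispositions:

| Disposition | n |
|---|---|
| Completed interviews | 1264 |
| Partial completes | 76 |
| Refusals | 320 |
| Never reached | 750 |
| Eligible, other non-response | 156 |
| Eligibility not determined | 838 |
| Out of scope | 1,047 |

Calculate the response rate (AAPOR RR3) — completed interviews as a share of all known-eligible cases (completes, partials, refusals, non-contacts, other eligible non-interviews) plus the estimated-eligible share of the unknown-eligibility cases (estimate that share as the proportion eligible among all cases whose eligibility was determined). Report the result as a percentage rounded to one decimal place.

Num = 1264
Determined eligible = 1264 + 76 + 320 + 750 + 156 = 2566
e = 2566 / (2566 + 1047) = 2566 / 3613 = 0.7102
Eligible share of unknowns = 0.7102 × 838 = 595.15
Base = 2566 + 595.15 = 3161.15
RR3 = 1264 / 3161.15 = 0.3999

40.0%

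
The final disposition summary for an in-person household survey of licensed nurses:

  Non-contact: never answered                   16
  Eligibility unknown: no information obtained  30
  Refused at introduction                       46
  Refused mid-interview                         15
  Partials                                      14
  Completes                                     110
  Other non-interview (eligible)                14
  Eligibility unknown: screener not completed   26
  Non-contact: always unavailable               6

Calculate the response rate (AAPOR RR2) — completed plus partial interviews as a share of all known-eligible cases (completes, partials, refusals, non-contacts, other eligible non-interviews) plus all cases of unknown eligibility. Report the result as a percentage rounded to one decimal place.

Refused = 46 + 15 = 61
Non-contacts = 16 + 6 = 22
Unknown if eligible = 26 + 30 = 56
Top: 110 + 14 = 124
Denom: 110 + 14 + 61 + 22 + 14 + 56 = 277
RR2 = 124 / 277 = 0.4477

44.8%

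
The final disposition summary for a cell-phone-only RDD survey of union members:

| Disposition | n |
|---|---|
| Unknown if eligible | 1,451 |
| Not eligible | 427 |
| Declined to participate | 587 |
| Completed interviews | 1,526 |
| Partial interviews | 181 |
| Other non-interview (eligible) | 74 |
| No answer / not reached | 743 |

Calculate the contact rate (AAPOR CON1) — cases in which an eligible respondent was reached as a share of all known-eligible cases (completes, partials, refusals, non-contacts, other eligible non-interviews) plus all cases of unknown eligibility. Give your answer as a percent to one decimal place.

Num = 1526 + 181 + 587 + 74 = 2368
Base = 1526 + 181 + 587 + 743 + 74 + 1451 = 4562
CON1 = 2368 / 4562 = 0.5191

51.9%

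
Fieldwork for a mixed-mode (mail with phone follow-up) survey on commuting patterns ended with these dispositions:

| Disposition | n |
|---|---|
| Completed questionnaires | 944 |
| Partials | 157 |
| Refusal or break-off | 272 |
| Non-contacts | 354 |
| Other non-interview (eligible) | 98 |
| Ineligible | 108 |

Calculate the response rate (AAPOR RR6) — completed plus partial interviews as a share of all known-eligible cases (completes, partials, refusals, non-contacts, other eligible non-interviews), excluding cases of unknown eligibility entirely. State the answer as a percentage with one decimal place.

60.3%

Top = 944 + 157 = 1101
Denom = 944 + 157 + 272 + 354 + 98 = 1825
RR6 = 1101 / 1825 = 0.6033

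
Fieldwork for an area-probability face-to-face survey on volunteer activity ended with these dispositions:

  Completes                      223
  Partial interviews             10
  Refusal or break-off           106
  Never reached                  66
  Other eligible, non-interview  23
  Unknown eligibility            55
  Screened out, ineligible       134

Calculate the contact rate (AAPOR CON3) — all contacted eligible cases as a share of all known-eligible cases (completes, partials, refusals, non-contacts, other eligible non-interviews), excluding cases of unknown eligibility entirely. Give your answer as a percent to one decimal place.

84.6%

Numerator = 223 + 10 + 106 + 23 = 362
Denom = 223 + 10 + 106 + 66 + 23 = 428
CON3 = 362 / 428 = 0.8458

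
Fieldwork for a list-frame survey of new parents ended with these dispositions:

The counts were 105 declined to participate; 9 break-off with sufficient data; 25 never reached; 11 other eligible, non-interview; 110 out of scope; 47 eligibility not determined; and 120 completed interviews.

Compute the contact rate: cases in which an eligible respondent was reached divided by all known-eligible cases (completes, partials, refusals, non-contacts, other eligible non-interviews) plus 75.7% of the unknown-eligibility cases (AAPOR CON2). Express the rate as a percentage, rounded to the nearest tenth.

80.2%

Numerator → 120 + 9 + 105 + 11 = 245
Known eligible → 120 + 9 + 105 + 25 + 11 = 270
Eligible share of unknowns → 0.7570 × 47 = 35.58
Denominator → 270 + 35.58 = 305.58
CON2 = 245 / 305.58 = 0.8018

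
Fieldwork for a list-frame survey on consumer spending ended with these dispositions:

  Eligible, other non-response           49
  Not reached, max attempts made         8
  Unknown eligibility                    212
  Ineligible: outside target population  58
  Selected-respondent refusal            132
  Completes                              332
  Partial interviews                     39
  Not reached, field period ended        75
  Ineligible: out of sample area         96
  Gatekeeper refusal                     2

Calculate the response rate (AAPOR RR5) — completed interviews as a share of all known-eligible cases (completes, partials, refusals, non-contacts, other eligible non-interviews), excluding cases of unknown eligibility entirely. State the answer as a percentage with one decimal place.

52.1%

Refused = 2 + 132 = 134
No contact after all attempts = 75 + 8 = 83
Ineligible = 58 + 96 = 154
Num → 332
Denominator → 332 + 39 + 134 + 83 + 49 = 637
RR5 = 332 / 637 = 0.5212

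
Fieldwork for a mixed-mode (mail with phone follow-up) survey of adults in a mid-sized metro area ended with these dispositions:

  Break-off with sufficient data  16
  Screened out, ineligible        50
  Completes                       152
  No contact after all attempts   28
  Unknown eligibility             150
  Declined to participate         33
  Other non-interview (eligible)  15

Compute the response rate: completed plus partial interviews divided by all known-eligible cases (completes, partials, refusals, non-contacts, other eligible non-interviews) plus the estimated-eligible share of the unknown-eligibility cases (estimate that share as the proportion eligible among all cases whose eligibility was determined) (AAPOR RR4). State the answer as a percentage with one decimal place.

45.6%

Numerator → 152 + 16 = 168
Known eligible → 152 + 16 + 33 + 28 + 15 = 244
e = 244 / (244 + 50) = 244 / 294 = 0.8299
Eligible share of unknowns → 0.8299 × 150 = 124.48
Denominator → 244 + 124.48 = 368.48
RR4 = 168 / 368.48 = 0.4559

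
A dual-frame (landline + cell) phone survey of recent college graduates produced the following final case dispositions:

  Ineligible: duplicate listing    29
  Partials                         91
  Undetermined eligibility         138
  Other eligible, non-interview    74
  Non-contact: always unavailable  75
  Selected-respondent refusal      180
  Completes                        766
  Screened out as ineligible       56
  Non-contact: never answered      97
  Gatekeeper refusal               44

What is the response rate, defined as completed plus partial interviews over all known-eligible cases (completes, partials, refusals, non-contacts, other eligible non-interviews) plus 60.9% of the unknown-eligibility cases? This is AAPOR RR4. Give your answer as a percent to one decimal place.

60.7%

Refusals = 44 + 180 = 224
Never reached = 97 + 75 = 172
Not eligible = 56 + 29 = 85
Top → 766 + 91 = 857
Known eligible → 766 + 91 + 224 + 172 + 74 = 1327
Eligible share of unknowns → 0.6090 × 138 = 84.04
Denom → 1327 + 84.04 = 1411.04
RR4 = 857 / 1411.04 = 0.6074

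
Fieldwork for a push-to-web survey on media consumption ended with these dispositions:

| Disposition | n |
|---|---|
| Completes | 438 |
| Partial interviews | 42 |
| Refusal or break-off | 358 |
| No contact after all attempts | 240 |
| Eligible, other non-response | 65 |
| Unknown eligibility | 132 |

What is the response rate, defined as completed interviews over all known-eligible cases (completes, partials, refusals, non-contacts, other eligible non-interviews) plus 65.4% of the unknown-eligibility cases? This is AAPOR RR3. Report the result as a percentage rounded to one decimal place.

Numerator → 438
Known eligible → 438 + 42 + 358 + 240 + 65 = 1143
e × U → 0.6540 × 132 = 86.33
Denom → 1143 + 86.33 = 1229.33
RR3 = 438 / 1229.33 = 0.3563

35.6%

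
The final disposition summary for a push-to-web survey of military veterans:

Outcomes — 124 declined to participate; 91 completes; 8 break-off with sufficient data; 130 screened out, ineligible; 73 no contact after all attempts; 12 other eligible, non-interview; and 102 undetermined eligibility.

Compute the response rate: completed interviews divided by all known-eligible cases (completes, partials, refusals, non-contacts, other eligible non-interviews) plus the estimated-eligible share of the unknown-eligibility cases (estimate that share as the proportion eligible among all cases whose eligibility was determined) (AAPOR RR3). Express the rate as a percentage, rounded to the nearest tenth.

24.0%

Top = 91
Determined eligible = 91 + 8 + 124 + 73 + 12 = 308
e = 308 / (308 + 130) = 308 / 438 = 0.7032
e × U = 0.7032 × 102 = 71.73
Base = 308 + 71.73 = 379.73
RR3 = 91 / 379.73 = 0.2396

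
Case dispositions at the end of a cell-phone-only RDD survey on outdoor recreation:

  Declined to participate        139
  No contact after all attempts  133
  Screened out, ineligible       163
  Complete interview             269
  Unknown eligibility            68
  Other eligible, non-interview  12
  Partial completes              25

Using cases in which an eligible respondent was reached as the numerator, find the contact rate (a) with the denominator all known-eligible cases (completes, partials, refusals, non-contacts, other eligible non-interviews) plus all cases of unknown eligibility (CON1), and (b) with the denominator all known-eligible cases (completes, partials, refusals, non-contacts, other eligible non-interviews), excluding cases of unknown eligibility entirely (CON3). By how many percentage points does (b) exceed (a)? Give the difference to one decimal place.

8.1

Num → 269 + 25 + 139 + 12 = 445
Denom → 269 + 25 + 139 + 133 + 12 + 68 = 646
CON1 = 445 / 646 = 0.6889
Denom → 269 + 25 + 139 + 133 + 12 = 578
CON3 = 445 / 578 = 0.7699
Difference = 76.99 − 68.89 = 8.10 percentage points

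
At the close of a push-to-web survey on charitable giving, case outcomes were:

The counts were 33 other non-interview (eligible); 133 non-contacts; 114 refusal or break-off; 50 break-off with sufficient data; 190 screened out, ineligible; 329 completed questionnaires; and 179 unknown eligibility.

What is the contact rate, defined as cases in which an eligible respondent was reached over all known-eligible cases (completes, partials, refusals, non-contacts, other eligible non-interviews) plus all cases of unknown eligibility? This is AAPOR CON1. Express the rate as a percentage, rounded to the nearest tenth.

62.8%

Num: 329 + 50 + 114 + 33 = 526
Denom: 329 + 50 + 114 + 133 + 33 + 179 = 838
CON1 = 526 / 838 = 0.6277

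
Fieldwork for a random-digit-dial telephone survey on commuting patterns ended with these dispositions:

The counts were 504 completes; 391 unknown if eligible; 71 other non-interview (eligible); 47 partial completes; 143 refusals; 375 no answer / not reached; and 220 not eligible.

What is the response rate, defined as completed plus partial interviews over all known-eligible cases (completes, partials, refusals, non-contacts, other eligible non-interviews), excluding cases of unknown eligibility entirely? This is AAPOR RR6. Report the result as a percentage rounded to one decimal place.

Numerator: 504 + 47 = 551
Base: 504 + 47 + 143 + 375 + 71 = 1140
RR6 = 551 / 1140 = 0.4833

48.3%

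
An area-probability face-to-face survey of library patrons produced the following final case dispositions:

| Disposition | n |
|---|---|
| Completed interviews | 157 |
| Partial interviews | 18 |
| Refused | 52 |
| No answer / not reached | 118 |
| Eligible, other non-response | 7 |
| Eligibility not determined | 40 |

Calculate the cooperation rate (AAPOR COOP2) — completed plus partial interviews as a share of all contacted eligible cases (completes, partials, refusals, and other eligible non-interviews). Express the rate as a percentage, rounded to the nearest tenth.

Numerator → 157 + 18 = 175
Denominator → 157 + 18 + 52 + 7 = 234
COOP2 = 175 / 234 = 0.7479

74.8%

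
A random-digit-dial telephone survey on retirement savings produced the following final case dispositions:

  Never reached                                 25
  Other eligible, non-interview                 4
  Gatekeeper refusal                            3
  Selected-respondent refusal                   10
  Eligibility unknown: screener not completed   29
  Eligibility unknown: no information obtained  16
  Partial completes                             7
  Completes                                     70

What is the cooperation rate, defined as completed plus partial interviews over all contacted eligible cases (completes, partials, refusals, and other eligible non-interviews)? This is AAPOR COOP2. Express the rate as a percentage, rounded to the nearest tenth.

81.9%

Declined to participate = 3 + 10 = 13
Unknown eligibility = 29 + 16 = 45
Num → 70 + 7 = 77
Denom → 70 + 7 + 13 + 4 = 94
COOP2 = 77 / 94 = 0.8191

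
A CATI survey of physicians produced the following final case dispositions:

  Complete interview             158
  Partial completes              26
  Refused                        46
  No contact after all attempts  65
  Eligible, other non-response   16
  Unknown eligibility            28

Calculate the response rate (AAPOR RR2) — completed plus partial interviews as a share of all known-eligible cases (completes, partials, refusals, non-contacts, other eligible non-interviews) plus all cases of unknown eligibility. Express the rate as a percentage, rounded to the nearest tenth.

Numerator: 158 + 26 = 184
Denominator: 158 + 26 + 46 + 65 + 16 + 28 = 339
RR2 = 184 / 339 = 0.5428

54.3%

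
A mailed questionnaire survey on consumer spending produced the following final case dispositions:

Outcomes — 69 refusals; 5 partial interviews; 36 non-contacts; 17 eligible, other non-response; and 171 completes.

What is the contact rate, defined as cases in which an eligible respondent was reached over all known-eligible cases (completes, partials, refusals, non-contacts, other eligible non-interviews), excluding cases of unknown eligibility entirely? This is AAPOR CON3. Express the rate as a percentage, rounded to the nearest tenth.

87.9%

Top: 171 + 5 + 69 + 17 = 262
Denominator: 171 + 5 + 69 + 36 + 17 = 298
CON3 = 262 / 298 = 0.8792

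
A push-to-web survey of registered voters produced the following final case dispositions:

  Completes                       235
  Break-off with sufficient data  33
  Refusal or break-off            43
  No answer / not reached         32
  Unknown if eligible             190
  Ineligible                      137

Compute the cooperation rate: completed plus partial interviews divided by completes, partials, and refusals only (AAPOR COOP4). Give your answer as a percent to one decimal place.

Num: 235 + 33 = 268
Denom: 235 + 33 + 43 = 311
COOP4 = 268 / 311 = 0.8617

86.2%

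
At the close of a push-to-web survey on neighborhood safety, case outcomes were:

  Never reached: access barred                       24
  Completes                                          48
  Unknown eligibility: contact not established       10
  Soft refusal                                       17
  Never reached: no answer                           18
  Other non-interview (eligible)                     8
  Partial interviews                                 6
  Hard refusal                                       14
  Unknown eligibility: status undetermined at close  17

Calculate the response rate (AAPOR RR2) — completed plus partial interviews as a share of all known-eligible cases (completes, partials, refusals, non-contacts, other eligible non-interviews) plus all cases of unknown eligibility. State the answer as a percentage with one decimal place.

33.3%

Declined to participate = 14 + 17 = 31
No contact after all attempts = 18 + 24 = 42
Undetermined eligibility = 10 + 17 = 27
Numerator: 48 + 6 = 54
Denominator: 48 + 6 + 31 + 42 + 8 + 27 = 162
RR2 = 54 / 162 = 0.3333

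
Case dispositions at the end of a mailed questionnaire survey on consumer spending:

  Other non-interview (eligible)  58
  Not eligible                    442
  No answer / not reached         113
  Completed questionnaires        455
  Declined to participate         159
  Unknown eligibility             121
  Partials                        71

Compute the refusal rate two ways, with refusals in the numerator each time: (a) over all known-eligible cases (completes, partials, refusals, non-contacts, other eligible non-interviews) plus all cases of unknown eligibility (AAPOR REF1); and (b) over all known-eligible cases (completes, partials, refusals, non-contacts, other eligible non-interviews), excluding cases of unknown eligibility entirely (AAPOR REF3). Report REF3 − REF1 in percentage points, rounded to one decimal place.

Top → 159
Denom → 455 + 71 + 159 + 113 + 58 + 121 = 977
REF1 = 159 / 977 = 0.1627
Denom → 455 + 71 + 159 + 113 + 58 = 856
REF3 = 159 / 856 = 0.1857
Difference = 18.57 − 16.27 = 2.30 percentage points

2.3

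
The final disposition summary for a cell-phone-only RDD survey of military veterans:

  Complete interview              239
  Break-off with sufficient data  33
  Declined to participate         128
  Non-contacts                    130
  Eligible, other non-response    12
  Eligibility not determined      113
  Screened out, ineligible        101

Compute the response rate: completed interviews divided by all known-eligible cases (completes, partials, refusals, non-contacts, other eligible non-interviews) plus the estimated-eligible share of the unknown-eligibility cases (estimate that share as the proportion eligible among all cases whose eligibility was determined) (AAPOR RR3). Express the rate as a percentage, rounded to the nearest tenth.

Top: 239
Eligible (known): 239 + 33 + 128 + 130 + 12 = 542
e = 542 / (542 + 101) = 542 / 643 = 0.8429
Eligible share of unknowns: 0.8429 × 113 = 95.25
Denominator: 542 + 95.25 = 637.25
RR3 = 239 / 637.25 = 0.3750

37.5%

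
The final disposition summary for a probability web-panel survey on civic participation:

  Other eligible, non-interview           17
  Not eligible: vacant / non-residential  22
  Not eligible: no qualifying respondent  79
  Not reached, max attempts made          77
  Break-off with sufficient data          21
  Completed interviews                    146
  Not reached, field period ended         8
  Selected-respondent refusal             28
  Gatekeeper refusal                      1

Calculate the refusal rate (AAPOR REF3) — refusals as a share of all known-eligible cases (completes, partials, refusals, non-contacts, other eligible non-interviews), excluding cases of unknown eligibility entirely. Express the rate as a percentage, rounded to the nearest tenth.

9.7%

Refusal or break-off = 1 + 28 = 29
No contact after all attempts = 8 + 77 = 85
Screened out, ineligible = 79 + 22 = 101
Num: 29
Denom: 146 + 21 + 29 + 85 + 17 = 298
REF3 = 29 / 298 = 0.0973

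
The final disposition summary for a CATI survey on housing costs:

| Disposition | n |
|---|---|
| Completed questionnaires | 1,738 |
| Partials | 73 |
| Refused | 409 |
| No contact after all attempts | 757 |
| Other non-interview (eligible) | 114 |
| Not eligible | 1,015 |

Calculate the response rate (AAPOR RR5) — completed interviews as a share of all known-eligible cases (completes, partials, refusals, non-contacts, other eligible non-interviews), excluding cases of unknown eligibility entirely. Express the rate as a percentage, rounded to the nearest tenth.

56.2%

Numerator: 1738
Denominator: 1738 + 73 + 409 + 757 + 114 = 3091
RR5 = 1738 / 3091 = 0.5623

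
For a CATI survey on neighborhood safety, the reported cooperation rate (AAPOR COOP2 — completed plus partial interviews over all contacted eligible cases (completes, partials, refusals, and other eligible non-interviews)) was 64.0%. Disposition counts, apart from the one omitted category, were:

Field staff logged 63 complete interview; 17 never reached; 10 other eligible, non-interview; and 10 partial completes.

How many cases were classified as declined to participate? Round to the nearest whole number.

Numerator → 63 + 10 = 73
COOP2 = 73 / D = 0.640
D = 73 / 0.640 = 114.1
Other denominator terms total 83
declined to participate = 114.1 − 83 ≈ 31

31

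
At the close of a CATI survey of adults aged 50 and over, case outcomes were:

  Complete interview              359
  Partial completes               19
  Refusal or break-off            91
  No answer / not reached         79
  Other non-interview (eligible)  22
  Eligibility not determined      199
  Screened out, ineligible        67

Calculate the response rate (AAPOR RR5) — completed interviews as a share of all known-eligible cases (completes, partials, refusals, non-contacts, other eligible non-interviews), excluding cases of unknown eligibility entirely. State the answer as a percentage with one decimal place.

63.0%

Top = 359
Denominator = 359 + 19 + 91 + 79 + 22 = 570
RR5 = 359 / 570 = 0.6298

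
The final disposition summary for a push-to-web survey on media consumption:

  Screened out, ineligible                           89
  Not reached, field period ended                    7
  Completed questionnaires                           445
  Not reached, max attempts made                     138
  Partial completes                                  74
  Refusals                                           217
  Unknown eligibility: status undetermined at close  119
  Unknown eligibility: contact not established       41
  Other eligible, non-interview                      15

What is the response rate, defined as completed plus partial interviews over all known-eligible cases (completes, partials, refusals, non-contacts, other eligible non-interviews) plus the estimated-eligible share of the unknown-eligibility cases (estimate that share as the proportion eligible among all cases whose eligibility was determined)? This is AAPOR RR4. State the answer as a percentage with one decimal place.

No contact after all attempts = 7 + 138 = 145
Unknown if eligible = 41 + 119 = 160
Top = 445 + 74 = 519
Determined eligible = 445 + 74 + 217 + 145 + 15 = 896
e = 896 / (896 + 89) = 896 / 985 = 0.9096
Eligible share of unknowns = 0.9096 × 160 = 145.54
Denom = 896 + 145.54 = 1041.54
RR4 = 519 / 1041.54 = 0.4983

49.8%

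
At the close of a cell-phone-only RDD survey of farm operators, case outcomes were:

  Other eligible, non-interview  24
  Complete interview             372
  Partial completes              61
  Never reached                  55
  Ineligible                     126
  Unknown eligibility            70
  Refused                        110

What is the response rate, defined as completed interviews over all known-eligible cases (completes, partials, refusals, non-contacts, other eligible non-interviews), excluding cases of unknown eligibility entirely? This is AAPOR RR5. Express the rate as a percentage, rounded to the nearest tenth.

59.8%

Numerator → 372
Denominator → 372 + 61 + 110 + 55 + 24 = 622
RR5 = 372 / 622 = 0.5981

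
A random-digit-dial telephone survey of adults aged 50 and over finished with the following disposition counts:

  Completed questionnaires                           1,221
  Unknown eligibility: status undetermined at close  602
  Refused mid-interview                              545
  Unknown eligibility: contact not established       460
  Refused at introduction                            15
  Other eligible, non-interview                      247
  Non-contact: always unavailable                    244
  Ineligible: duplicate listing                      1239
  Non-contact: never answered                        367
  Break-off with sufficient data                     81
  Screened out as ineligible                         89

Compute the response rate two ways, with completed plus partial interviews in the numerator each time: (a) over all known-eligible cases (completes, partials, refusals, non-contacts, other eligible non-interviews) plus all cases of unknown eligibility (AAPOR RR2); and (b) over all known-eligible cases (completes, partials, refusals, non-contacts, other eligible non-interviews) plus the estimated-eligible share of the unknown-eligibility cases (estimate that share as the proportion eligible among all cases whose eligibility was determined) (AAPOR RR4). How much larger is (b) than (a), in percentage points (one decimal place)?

3.5

Refusal or break-off = 15 + 545 = 560
Non-contacts = 367 + 244 = 611
Unknown eligibility = 460 + 602 = 1062
Screened out, ineligible = 89 + 1239 = 1328
Numerator → 1221 + 81 = 1302
Denominator → 1221 + 81 + 560 + 611 + 247 + 1062 = 3782
RR2 = 1302 / 3782 = 0.3443
Known eligible → 1221 + 81 + 560 + 611 + 247 = 2720
e = 2720 / (2720 + 1328) = 2720 / 4048 = 0.6719
e × U → 0.6719 × 1062 = 713.56
Denominator → 2720 + 713.56 = 3433.56
RR4 = 1302 / 3433.56 = 0.3792
Difference = 37.92 − 34.43 = 3.49 percentage points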